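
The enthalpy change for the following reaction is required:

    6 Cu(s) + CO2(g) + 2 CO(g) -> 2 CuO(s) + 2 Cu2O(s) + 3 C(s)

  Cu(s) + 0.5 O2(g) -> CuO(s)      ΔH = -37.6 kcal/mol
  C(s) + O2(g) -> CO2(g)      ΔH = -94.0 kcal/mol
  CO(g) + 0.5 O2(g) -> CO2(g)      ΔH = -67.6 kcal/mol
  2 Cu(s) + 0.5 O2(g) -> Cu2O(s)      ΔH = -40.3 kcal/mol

ΔH = -9.0 kcal/mol

equation 1 × 2 (×2 to match 2 CuO(s) in the target): (2)·(-37.6) = -75.2 kcal/mol
equation 2 reversed and × 3 (reverse to put C(s) on the product side; scale by 3 for the 3 C(s)): (-3)·(-94.0) = +282.0 kcal/mol
equation 3 × 2 (scale by 2 for the 2 CO(g)): (2)·(-67.6) = -135.2 kcal/mol
equation 4 × 2 (×2 to match 2 Cu2O(s) in the target): (2)·(-40.3) = -80.6 kcal/mol
ΔH = (-75.2) + (+282.0) + (-135.2) + (-80.6) = -9.0 kcal/mol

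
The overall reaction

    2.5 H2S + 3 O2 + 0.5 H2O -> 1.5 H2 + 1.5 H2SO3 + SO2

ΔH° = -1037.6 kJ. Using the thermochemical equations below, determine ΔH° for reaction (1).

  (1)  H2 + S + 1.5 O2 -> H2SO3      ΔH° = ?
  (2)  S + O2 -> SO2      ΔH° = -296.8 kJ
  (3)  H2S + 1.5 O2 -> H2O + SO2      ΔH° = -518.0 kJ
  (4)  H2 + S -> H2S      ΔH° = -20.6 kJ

(1) × 3/2 (scale by 3/2 for the 3/2 H2SO3): contributes 3/2·x
(2) × 3/2: (3/2)·(-296.8) = -445.2 kJ
(3) reversed and × 1/2 (H2O must end up as a reactant; ×1/2 to match 1/2 H2O in the target): (-1/2)·(-518.0) = +259.0 kJ
(4) reversed and × 3: (-3)·(-20.6) = +61.8 kJ
-1037.6 = (-445.2) + (+259.0) + (+61.8) + 3/2·x
x = (-1037.6 − (-124.4)) / (3/2) = -608.8 kJ

ΔH° = -608.8 kJ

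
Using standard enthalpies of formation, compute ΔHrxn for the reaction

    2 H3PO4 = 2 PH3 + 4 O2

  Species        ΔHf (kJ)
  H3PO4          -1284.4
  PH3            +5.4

ΔHrxn = 2579.6 kJ

Products: 2·(+5.4) + 4·(+0.0) = +10.8
Reactants: 2·(-1284.4) = -2568.8
ΔHrxn = (+10.8) − (-2568.8) = 2579.6 kJ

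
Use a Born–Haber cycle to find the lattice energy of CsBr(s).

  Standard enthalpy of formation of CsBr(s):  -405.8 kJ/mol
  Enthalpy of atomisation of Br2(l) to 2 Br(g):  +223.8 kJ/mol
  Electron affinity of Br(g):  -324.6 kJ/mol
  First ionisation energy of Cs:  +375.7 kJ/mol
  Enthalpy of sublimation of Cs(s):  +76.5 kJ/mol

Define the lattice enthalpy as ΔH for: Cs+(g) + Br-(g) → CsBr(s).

U = -645.3 kJ/mol

ΔHf° = 1·ΔHsub + 1·(ΣIE) + 1/2·D(Br2) + 1·EA + U
-405.8 = 1·(+76.5) + 1·(+375.7) + 1/2·(+223.8) + 1·(-324.6) + U
U = -405.8 − (+239.5) = -645.3 kJ/mol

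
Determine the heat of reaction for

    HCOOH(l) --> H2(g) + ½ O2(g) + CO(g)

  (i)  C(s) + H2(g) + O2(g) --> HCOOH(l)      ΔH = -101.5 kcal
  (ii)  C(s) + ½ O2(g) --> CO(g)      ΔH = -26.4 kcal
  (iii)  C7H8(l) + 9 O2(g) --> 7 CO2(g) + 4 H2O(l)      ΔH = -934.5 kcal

ΔH = 75.1 kcal

(i) reversed: +101.5 kcal
(ii) as written: -26.4 kcal
(iii): not needed.
ΔH = (+101.5) + (-26.4) = 75.1 kcal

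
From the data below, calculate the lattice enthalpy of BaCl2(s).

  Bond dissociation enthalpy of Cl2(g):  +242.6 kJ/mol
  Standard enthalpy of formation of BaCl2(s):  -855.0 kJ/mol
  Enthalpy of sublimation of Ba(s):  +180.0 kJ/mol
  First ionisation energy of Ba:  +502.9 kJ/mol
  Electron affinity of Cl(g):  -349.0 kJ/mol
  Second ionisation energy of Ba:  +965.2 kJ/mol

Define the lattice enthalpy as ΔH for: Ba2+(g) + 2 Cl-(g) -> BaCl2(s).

U = -2047.7 kJ/mol

ΔHf° = 1·ΔHsub + 1·(ΣIE) + 1·D(Cl2) + 2·EA + U
-855.0 = 1·(+180.0) + 1·(+1468.1) + 1·(+242.6) + 2·(-349.0) + U
U = -855.0 − (+1192.7) = -2047.7 kJ/mol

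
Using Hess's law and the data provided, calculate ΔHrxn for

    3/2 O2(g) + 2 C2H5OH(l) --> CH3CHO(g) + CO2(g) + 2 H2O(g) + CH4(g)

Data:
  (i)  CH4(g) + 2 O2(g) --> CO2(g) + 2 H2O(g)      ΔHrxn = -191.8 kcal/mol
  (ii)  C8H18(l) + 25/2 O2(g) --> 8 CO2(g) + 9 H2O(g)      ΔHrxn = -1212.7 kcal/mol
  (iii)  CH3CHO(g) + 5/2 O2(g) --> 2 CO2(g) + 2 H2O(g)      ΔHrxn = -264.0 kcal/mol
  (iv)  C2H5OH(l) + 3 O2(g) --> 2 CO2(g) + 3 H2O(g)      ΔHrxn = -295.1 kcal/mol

ΔHrxn = -134.4 kcal/mol

(i) reversed: +191.8 kcal/mol
(ii): not needed.
(iii) reversed: +264.0 kcal/mol
(iv) × 2: (2)·(-295.1) = -590.2 kcal/mol
Since enthalpy is a state function, ΔHrxn = (-1)·(-191.8) + (-1)·(-264.0) + (2)·(-295.1) = -134.4 kcal/mol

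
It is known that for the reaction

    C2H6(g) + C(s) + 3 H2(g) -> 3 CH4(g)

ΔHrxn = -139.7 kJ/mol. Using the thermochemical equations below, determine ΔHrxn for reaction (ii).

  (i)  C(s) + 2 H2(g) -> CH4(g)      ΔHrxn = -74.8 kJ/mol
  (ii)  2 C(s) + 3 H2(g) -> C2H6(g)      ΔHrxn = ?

ΔHrxn = -84.7 kJ/mol

(i) × 3: (3)·(-74.8) = -224.4 kJ/mol
(ii) reversed: contributes −x
-139.7 = (-224.4) − x
x = (-139.7 − (-224.4)) / (-1) = -84.7 kJ/mol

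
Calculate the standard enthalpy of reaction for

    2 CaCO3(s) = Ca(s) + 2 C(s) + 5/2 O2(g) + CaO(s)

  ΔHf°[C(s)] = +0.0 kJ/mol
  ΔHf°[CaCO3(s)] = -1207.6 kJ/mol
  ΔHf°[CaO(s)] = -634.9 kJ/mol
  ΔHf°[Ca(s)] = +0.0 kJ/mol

ΔH° = 1780.3 kJ/mol

ΔH°rxn = Σ nΔHf°(products) − Σ nΔHf°(reactants).
Products: 1·(+0.0) + 2·(+0.0) + 5/2·(+0.0) + 1·(-634.9) = -634.9
Reactants: 2·(-1207.6) = -2415.2
ΔH° = (-634.9) − (-2415.2) = 1780.3 kJ/mol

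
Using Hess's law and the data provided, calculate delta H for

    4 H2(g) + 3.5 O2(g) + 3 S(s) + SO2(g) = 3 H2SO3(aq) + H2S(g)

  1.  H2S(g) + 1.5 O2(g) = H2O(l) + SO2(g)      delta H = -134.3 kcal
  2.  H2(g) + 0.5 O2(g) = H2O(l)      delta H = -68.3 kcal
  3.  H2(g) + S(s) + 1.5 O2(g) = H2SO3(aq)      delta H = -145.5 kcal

eq. 1 reversed: +134.3 kcal
eq. 2 as written: -68.3 kcal
eq. 3 × 3: (3)·(-145.5) = -436.5 kcal
delta H = (-1)·(-134.3) + (1)·(-68.3) + (3)·(-145.5) = -370.5 kcal

delta H = -370.5 kcal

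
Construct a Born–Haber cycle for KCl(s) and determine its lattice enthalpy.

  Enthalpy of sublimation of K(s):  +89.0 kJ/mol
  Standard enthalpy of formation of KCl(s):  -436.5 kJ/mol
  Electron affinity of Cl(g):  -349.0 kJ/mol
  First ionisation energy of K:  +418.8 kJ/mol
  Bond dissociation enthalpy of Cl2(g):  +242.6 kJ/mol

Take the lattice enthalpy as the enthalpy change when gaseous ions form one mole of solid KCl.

U = -716.6 kJ/mol

ΔHf° = 1·ΔHsub + 1·(ΣIE) + 1/2·D(Cl2) + 1·EA + U
-436.5 = 1·(+89.0) + 1·(+418.8) + 1/2·(+242.6) + 1·(-349.0) + U
U = -436.5 − (+280.1) = -716.6 kJ/mol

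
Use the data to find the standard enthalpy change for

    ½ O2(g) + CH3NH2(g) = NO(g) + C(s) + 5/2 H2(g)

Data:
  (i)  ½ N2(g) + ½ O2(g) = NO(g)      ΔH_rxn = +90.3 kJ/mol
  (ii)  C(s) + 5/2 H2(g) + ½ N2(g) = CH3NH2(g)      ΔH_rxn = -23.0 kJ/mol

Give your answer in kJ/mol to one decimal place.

ΔH_rxn = 113.3 kJ/mol

(i) as written: +90.3 kJ/mol
(ii) reversed: +23.0 kJ/mol
ΔH_rxn = (+90.3) + (+23.0) = 113.3 kJ/mol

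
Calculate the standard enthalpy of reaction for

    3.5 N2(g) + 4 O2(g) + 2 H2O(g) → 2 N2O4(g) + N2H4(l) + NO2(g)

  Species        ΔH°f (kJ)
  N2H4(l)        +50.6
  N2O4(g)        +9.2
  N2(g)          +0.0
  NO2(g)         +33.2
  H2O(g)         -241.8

ΔH° = 585.8 kJ

Products: 2·(+9.2) + 1·(+50.6) + 1·(+33.2) = +102.2
Reactants: 7/2·(+0.0) + 4·(+0.0) + 2·(-241.8) = -483.6
ΔH° = (+102.2) − (-483.6) = 585.8 kJ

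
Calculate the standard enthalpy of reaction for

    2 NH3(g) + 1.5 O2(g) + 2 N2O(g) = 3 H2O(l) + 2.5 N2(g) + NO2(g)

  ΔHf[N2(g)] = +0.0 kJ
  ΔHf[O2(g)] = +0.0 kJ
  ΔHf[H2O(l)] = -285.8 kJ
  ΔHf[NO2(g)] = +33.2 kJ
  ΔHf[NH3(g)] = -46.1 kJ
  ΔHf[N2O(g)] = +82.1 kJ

ΔH°rxn = -896.2 kJ

Products: 3·(-285.8) + 5/2·(+0.0) + 1·(+33.2) = -824.2
Reactants: 2·(-46.1) + 3/2·(+0.0) + 2·(+82.1) = +72.0
ΔH°rxn = (-824.2) − (+72.0) = -896.2 kJ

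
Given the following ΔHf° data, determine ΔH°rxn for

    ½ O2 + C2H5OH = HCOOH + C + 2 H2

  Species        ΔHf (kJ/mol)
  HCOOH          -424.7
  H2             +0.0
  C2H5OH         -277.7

Products: 1·(-424.7) + 1·(+0.0) + 2·(+0.0) = -424.7
Reactants: 1/2·(+0.0) + 1·(-277.7) = -277.7
ΔH°rxn = (-424.7) − (-277.7) = -147.0 kJ/mol

ΔH°rxn = -147.0 kJ/mol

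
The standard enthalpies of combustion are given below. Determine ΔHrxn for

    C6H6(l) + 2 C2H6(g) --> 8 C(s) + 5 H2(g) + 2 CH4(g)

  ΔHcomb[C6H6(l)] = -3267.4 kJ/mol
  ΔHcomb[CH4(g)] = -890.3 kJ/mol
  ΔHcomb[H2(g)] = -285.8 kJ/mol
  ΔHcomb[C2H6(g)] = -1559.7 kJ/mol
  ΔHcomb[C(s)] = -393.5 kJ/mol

ΔHrxn = -29.2 kJ/mol

With combustion enthalpies, reactants minus products:
= [1·(-3267.4) + 2·(-1559.7)] − [8·(-393.5) + 5·(-285.8) + 2·(-890.3)]
= -29.2 kJ/mol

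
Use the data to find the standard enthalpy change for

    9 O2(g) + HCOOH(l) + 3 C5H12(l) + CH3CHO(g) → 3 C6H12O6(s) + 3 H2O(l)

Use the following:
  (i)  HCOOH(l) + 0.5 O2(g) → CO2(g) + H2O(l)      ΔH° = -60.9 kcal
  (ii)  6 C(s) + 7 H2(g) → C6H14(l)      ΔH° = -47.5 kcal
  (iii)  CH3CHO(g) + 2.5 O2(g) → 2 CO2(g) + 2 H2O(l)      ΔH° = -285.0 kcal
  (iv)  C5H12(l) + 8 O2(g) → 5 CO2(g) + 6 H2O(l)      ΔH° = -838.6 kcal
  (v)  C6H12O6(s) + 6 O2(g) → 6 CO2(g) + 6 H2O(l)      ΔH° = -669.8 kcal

(i) as written: -60.9 kcal
(ii): not needed.
(iii) as written: -285.0 kcal
(iv) × 3: (3)·(-838.6) = -2515.8 kcal
(v) reversed and × 3: (-3)·(-669.8) = +2009.4 kcal
ΔH° = (-60.9) + (-285.0) + (-2515.8) + (+2009.4) = -852.3 kcal

ΔH° = -852.3 kcal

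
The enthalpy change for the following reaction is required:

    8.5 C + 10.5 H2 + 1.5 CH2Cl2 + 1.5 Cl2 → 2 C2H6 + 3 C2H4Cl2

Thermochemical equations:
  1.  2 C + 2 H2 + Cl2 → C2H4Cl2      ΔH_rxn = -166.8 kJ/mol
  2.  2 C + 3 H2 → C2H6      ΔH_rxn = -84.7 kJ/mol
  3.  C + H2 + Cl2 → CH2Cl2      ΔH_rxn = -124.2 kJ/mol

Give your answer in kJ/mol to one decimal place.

eq. 1 × 3: (3)·(-166.8) = -500.4 kJ/mol
eq. 2 × 2: (2)·(-84.7) = -169.4 kJ/mol
eq. 3 reversed and × 3/2: (-3/2)·(-124.2) = +186.3 kJ/mol
ΔH_rxn = (-500.4) + (-169.4) + (+186.3) = -483.5 kJ/mol

ΔH_rxn = -483.5 kJ/mol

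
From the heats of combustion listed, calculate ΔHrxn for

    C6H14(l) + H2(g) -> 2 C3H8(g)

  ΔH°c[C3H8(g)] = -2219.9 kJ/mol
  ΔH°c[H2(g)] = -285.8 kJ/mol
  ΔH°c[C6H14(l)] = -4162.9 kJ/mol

Using ΔH = Σ nΔHc°(reactants) − Σ nΔHc°(products):
= [1·(-4162.9) + 1·(-285.8)] − [2·(-2219.9)]
= -8.9 kJ/mol

ΔHrxn = -8.9 kJ/mol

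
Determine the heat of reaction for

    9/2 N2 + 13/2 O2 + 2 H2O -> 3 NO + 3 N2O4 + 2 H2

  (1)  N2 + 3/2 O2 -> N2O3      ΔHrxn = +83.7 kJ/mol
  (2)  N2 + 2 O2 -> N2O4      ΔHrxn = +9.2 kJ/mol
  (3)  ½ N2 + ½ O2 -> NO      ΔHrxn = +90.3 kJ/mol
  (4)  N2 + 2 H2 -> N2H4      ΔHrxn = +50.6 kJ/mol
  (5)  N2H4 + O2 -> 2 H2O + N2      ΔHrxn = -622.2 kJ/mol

(1): not needed.
(2) × 3: (3)·(+9.2) = +27.6 kJ/mol
(3) × 3: (3)·(+90.3) = +270.9 kJ/mol
(4) reversed: -50.6 kJ/mol
(5) reversed: +622.2 kJ/mol
Summing the manipulated equations, ΔHrxn = (+27.6) + (+270.9) + (-50.6) + (+622.2) = 870.1 kJ/mol

ΔHrxn = 870.1 kJ/mol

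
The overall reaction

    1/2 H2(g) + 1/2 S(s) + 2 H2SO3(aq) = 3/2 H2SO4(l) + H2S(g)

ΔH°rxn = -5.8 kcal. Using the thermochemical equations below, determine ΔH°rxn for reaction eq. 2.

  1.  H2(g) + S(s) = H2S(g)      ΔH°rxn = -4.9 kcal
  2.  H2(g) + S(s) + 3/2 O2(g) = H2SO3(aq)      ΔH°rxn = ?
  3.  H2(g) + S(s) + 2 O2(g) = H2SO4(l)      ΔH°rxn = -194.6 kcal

eq. 1 as written (H2S(g) already on the product side): -4.9 kcal
eq. 2 reversed and × 2 (reverse to put H2SO3(aq) on the reactant side; scale by 2 for the 2 H2SO3(aq)): contributes −2·x
eq. 3 × 3/2 (scale by 3/2 for the 3/2 H2SO4(l)): (3/2)·(-194.6) = -291.9 kcal
-5.8 = (-4.9) + (-291.9) − 2·x
x = (-5.8 − (-296.8)) / (-2) = -145.5 kcal

ΔH°rxn = -145.5 kcal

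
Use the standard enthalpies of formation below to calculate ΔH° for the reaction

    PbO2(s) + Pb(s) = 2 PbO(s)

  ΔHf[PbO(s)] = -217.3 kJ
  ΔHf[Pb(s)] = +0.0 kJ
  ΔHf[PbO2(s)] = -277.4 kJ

Products: 2·(-217.3) = -434.6
Reactants: 1·(-277.4) + 1·(+0.0) = -277.4
ΔH° = (-434.6) − (-277.4) = -157.2 kJ

ΔH° = -157.2 kJ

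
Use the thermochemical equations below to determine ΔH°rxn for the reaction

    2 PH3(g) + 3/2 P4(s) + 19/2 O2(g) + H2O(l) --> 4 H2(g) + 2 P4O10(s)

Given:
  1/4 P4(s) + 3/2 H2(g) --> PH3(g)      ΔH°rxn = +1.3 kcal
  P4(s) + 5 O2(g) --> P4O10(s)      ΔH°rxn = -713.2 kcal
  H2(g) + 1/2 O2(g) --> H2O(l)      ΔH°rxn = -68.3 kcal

ΔH°rxn = -1360.7 kcal

equation 1 reversed and × 2 (reverse to put PH3(g) on the reactant side; scale by 2 for the 2 PH3(g)): (-2)·(+1.3) = -2.6 kcal
equation 2 × 2 (scale by 2 for the 2 P4O10(s)): (2)·(-713.2) = -1426.4 kcal
equation 3 reversed (reverse to put H2O(l) on the reactant side): +68.3 kcal
ΔH°rxn = (-2.6) + (-1426.4) + (+68.3) = -1360.7 kcal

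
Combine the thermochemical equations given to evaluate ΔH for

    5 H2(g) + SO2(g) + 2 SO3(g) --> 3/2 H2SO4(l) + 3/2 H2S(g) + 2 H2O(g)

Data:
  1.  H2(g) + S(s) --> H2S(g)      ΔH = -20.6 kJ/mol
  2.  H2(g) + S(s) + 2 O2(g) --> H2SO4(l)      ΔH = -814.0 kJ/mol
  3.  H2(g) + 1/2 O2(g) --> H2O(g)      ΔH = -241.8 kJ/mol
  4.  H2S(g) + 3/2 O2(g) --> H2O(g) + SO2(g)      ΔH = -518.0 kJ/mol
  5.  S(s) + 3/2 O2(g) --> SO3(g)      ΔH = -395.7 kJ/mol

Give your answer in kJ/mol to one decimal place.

eq. 1 × 1/2: (1/2)·(-20.6) = -10.3 kJ/mol
eq. 2 × 3/2: (3/2)·(-814.0) = -1221.0 kJ/mol
eq. 3 × 3: (3)·(-241.8) = -725.4 kJ/mol
eq. 4 reversed: +518.0 kJ/mol
eq. 5 reversed and × 2: (-2)·(-395.7) = +791.4 kJ/mol
ΔH = (1/2)·(-20.6) + (3/2)·(-814.0) + (3)·(-241.8) + (-1)·(-518.0) + (-2)·(-395.7) = -647.3 kJ/mol

ΔH = -647.3 kJ/mol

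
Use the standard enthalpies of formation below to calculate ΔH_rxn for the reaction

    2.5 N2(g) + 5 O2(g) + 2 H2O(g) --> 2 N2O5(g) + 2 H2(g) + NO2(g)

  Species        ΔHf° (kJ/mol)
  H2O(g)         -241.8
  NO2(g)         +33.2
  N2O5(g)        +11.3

ΔH_rxn = 539.4 kJ/mol

Products: 2·(+11.3) + 2·(+0.0) + 1·(+33.2) = +55.8
Reactants: 5/2·(+0.0) + 5·(+0.0) + 2·(-241.8) = -483.6
ΔH_rxn = (+55.8) − (-483.6) = 539.4 kJ/mol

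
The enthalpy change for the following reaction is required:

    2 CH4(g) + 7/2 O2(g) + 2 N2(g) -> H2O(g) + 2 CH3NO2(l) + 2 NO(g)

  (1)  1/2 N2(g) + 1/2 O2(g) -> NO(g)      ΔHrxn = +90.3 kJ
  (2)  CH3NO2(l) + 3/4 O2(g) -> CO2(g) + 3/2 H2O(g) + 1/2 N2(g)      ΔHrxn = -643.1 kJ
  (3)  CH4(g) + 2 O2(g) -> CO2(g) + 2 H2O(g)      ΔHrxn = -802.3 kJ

(1) × 2 (×2 to match 2 NO(g) in the target): (2)·(+90.3) = +180.6 kJ
(2) reversed and × 2 (CH3NO2(l) must end up as a product; scale by 2 for the 2 CH3NO2(l)): (-2)·(-643.1) = +1286.2 kJ
(3) × 2 (×2 to match 2 CH4(g) in the target): (2)·(-802.3) = -1604.6 kJ
ΔHrxn = (+180.6) + (+1286.2) + (-1604.6) = -137.8 kJ

ΔHrxn = -137.8 kJ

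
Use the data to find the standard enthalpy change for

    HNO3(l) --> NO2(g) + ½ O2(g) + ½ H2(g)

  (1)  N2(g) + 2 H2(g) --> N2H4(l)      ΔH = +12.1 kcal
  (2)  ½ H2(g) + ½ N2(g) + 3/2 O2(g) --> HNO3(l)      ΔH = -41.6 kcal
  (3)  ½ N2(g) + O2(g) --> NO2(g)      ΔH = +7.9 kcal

(1): not needed (N2H4(l) appears nowhere else).
(2) reversed (HNO3(l) must end up as a reactant): +41.6 kcal
(3) as written (NO2(g) already on the product side): +7.9 kcal
By Hess's law, ΔH = (-1)·(-41.6) + (1)·(+7.9) = 49.5 kcal

ΔH = 49.5 kcal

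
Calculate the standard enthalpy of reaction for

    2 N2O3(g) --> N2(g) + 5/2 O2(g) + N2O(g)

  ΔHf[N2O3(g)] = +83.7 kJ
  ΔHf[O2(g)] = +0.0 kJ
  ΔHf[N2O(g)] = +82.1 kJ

ΔH°rxn = Σ nΔHf°(products) − Σ nΔHf°(reactants).
Products: 1·(+0.0) + 5/2·(+0.0) + 1·(+82.1) = +82.1
Reactants: 2·(+83.7) = +167.4
ΔHrxn = (+82.1) − (+167.4) = -85.3 kJ

ΔHrxn = -85.3 kJ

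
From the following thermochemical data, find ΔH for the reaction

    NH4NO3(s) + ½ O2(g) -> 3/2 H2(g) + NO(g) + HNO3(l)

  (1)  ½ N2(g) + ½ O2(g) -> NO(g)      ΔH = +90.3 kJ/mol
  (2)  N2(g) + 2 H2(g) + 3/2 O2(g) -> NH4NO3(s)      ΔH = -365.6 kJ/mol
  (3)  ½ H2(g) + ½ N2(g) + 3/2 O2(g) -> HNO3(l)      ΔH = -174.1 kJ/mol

ΔH = 281.8 kJ/mol

(1) as written: +90.3 kJ/mol
(2) reversed: +365.6 kJ/mol
(3) as written: -174.1 kJ/mol
Since enthalpy is a state function, ΔH = (1)·(+90.3) + (-1)·(-365.6) + (1)·(-174.1) = 281.8 kJ/mol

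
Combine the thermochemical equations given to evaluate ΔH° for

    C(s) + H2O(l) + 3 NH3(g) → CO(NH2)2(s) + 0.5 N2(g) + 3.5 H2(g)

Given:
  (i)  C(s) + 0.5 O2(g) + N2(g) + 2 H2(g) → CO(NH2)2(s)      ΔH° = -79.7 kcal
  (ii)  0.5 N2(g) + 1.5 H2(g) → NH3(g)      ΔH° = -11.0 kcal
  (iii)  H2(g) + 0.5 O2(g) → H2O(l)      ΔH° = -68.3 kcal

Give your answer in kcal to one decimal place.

ΔH° = 21.6 kcal

(i) as written (CO(NH2)2(s) already on the product side): -79.7 kcal
(ii) reversed and × 3 (reverse to put NH3(g) on the reactant side; scale by 3 for the 3 NH3(g)): (-3)·(-11.0) = +33.0 kcal
(iii) reversed (reverse to put H2O(l) on the reactant side): +68.3 kcal
Since enthalpy is a state function, ΔH° = (-79.7) + (+33.0) + (+68.3) = 21.6 kcal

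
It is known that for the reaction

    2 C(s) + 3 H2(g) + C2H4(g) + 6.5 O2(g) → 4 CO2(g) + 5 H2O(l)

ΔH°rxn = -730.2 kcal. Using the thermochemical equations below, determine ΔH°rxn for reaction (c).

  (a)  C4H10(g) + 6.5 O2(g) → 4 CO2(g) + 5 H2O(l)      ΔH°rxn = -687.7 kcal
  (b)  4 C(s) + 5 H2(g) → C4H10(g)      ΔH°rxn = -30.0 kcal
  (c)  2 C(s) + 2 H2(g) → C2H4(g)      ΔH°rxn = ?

ΔH°rxn = 12.5 kcal

(a) as written (CO2(g) already on the product side): -687.7 kcal
(b) as written: -30.0 kcal
(c) reversed (C2H4(g) must end up as a reactant): contributes −x
-730.2 = (-687.7) + (-30.0) − x
x = (-730.2 − (-717.7)) / (-1) = 12.5 kcal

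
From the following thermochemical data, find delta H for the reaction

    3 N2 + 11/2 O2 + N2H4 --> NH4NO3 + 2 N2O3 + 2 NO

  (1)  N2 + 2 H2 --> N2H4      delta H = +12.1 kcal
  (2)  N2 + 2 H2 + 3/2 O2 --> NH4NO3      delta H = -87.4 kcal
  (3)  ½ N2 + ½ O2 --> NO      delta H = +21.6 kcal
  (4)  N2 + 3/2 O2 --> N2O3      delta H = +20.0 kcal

(1) reversed: -12.1 kcal
(2) as written: -87.4 kcal
(3) × 2: (2)·(+21.6) = +43.2 kcal
(4) × 2: (2)·(+20.0) = +40.0 kcal
delta H = (-1)·(+12.1) + (1)·(-87.4) + (2)·(+21.6) + (2)·(+20.0) = -16.3 kcal

delta H = -16.3 kcal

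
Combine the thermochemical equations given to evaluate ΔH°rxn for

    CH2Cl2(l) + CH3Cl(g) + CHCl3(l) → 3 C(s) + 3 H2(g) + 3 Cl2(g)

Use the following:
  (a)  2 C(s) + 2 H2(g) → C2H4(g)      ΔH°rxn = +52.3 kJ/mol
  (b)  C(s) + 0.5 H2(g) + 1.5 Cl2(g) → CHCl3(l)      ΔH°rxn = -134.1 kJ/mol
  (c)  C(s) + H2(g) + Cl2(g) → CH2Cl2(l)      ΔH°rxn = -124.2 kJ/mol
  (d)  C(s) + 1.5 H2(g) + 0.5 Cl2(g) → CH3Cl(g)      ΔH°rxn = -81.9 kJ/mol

ΔH°rxn = 340.2 kJ/mol

(a): not needed.
(b) reversed: +134.1 kJ/mol
(c) reversed: +124.2 kJ/mol
(d) reversed: +81.9 kJ/mol
ΔH°rxn = (-1)·(-134.1) + (-1)·(-124.2) + (-1)·(-81.9) = 340.2 kJ/mol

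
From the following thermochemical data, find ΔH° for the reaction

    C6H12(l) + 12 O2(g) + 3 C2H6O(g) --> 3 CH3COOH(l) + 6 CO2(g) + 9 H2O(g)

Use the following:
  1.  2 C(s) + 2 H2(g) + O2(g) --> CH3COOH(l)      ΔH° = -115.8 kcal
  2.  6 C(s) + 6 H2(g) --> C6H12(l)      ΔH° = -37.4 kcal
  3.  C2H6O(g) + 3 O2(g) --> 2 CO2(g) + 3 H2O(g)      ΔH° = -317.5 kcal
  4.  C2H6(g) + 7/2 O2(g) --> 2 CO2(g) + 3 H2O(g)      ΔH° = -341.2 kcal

ΔH° = -1262.5 kcal

eq. 1 × 3 (×3 to match 3 CH3COOH(l) in the target): (3)·(-115.8) = -347.4 kcal
eq. 2 reversed (C6H12(l) must end up as a reactant): +37.4 kcal
eq. 3 × 3 (×3 to match 3 C2H6O(g) in the target): (3)·(-317.5) = -952.5 kcal
eq. 4: not needed (C2H6(g) appears nowhere else).
ΔH° = (3)·(-115.8) + (-1)·(-37.4) + (3)·(-317.5) = -1262.5 kcal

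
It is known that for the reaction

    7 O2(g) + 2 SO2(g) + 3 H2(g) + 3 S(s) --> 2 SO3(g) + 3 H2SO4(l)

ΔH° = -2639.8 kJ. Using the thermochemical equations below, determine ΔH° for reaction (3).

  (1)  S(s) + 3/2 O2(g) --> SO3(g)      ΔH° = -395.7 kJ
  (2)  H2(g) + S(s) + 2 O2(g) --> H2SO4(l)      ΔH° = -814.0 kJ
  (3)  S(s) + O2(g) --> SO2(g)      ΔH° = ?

ΔH° = -296.8 kJ

(1) × 2: (2)·(-395.7) = -791.4 kJ
(2) × 3: (3)·(-814.0) = -2442.0 kJ
(3) reversed and × 2: contributes −2·x
-2639.8 = (-791.4) + (-2442.0) − 2·x
x = (-2639.8 − (-3233.4)) / (-2) = -296.8 kJ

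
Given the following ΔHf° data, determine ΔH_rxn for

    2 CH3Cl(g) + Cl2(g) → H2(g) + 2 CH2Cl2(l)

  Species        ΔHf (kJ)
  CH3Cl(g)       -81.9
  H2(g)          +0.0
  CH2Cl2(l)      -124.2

Products: 1·(+0.0) + 2·(-124.2) = -248.4
Reactants: 2·(-81.9) + 1·(+0.0) = -163.8
ΔH_rxn = (-248.4) − (-163.8) = -84.6 kJ

ΔH_rxn = -84.6 kJ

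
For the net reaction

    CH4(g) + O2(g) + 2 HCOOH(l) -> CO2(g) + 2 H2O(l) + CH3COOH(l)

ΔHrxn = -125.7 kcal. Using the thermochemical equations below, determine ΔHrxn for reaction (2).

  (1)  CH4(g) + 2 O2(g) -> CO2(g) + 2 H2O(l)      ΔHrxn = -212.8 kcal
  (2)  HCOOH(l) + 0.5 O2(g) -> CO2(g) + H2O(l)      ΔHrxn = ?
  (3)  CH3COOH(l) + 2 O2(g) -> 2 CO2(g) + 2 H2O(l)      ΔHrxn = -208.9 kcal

ΔHrxn = -60.9 kcal

(1) as written: -212.8 kcal
(2) × 2: contributes 2·x
(3) reversed: +208.9 kcal
-125.7 = (-212.8) + (+208.9) + 2·x
x = (-125.7 − (-3.9)) / (2) = -60.9 kcal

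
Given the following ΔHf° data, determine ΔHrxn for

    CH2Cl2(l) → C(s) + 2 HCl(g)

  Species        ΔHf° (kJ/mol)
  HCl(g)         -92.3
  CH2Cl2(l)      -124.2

ΔH°rxn = Σ nΔHf°(products) − Σ nΔHf°(reactants).
Products: 1·(+0.0) + 2·(-92.3) = -184.6
Reactants: 1·(-124.2) = -124.2
ΔHrxn = (-184.6) − (-124.2) = -60.4 kJ/mol

ΔHrxn = -60.4 kJ/mol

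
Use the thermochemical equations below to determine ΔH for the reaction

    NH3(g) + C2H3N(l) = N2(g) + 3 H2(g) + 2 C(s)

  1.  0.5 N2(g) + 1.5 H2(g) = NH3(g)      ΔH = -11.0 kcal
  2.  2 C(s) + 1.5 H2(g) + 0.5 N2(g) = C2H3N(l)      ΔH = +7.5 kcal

eq. 1 reversed: +11.0 kcal
eq. 2 reversed: -7.5 kcal
ΔH = (+11.0) + (-7.5) = 3.5 kcal

ΔH = 3.5 kcal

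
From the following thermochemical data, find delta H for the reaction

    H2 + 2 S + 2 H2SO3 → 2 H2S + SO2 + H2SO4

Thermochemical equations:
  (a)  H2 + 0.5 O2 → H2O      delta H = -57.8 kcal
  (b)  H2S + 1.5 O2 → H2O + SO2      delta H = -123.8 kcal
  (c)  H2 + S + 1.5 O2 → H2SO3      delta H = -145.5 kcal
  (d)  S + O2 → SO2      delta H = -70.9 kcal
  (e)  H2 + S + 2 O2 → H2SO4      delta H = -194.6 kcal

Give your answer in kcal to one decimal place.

(a) × 2: (2)·(-57.8) = -115.6 kcal
(b) reversed and × 2 (reverse to put H2S on the product side; ×2 to match 2 H2S in the target): (-2)·(-123.8) = +247.6 kcal
(c) reversed and × 2 (H2SO3 must end up as a reactant; scale by 2 for the 2 H2SO3): (-2)·(-145.5) = +291.0 kcal
(d) × 3: (3)·(-70.9) = -212.7 kcal
(e) as written (H2SO4 already on the product side): -194.6 kcal
delta H = (2)·(-57.8) + (-2)·(-123.8) + (-2)·(-145.5) + (3)·(-70.9) + (1)·(-194.6) = 15.7 kcal

delta H = 15.7 kcal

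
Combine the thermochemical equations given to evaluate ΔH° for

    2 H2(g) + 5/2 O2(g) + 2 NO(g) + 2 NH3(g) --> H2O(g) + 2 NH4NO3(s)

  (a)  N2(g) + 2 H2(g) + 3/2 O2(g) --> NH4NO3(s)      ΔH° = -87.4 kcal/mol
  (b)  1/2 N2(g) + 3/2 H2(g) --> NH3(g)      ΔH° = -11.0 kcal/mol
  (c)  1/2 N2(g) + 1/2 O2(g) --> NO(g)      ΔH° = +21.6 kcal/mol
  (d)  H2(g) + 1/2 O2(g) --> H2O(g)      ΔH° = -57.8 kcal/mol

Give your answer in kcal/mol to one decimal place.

(a) × 2 (scale by 2 for the 2 NH4NO3(s)): (2)·(-87.4) = -174.8 kcal/mol
(b) reversed and × 2 (reverse to put NH3(g) on the reactant side; scale by 2 for the 2 NH3(g)): (-2)·(-11.0) = +22.0 kcal/mol
(c) reversed and × 2 (reverse to put NO(g) on the reactant side; ×2 to match 2 NO(g) in the target): (-2)·(+21.6) = -43.2 kcal/mol
(d) as written (H2O(g) already on the product side): -57.8 kcal/mol
By Hess's law, ΔH° = (-174.8) + (+22.0) + (-43.2) + (-57.8) = -253.8 kcal/mol

ΔH° = -253.8 kcal/mol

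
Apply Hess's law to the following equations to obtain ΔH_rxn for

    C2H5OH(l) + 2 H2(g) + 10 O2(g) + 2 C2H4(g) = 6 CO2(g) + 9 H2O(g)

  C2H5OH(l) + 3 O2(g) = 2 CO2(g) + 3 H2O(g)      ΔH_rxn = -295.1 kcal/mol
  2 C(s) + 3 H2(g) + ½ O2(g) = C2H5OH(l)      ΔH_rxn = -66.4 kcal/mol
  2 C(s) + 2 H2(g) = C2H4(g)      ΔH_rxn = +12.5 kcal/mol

equation 1 × 3 (×3 to match 6 CO2(g) in the target): (3)·(-295.1) = -885.3 kcal/mol
equation 2 × 2: (2)·(-66.4) = -132.8 kcal/mol
equation 3 reversed and × 2 (reverse to put C2H4(g) on the reactant side; ×2 to match 2 C2H4(g) in the target): (-2)·(+12.5) = -25.0 kcal/mol
Summing the manipulated equations, ΔH_rxn = (3)·(-295.1) + (2)·(-66.4) + (-2)·(+12.5) = -1043.1 kcal/mol

ΔH_rxn = -1043.1 kcal/mol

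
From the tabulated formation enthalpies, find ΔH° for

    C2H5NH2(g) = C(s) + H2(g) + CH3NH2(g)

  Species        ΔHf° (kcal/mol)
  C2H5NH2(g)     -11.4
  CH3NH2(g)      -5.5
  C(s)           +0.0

ΔH° = 5.9 kcal/mol

Products: 1·(+0.0) + 1·(+0.0) + 1·(-5.5) = -5.5
Reactants: 1·(-11.4) = -11.4
ΔH° = (-5.5) − (-11.4) = 5.9 kcal/mol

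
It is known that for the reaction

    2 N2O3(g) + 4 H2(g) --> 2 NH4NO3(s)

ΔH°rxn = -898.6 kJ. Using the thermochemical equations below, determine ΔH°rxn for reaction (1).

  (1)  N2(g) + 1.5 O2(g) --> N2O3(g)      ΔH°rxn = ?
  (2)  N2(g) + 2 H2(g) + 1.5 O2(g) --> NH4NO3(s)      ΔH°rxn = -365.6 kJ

(1) reversed and × 2 (N2O3(g) must end up as a reactant; scale by 2 for the 2 N2O3(g)): contributes −2·x
(2) × 2 (×2 to match 2 NH4NO3(s) in the target): (2)·(-365.6) = -731.2 kJ
-898.6 = (-731.2) − 2·x
x = (-898.6 − (-731.2)) / (-2) = 83.7 kJ

ΔH°rxn = 83.7 kJ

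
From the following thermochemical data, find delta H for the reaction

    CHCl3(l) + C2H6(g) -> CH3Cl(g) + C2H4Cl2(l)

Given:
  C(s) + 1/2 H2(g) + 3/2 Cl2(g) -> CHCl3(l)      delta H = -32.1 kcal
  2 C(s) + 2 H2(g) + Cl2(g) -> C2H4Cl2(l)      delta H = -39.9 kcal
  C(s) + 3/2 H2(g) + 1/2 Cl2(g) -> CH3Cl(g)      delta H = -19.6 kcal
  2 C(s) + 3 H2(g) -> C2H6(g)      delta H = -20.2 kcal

delta H = -7.2 kcal

equation 1 reversed (CHCl3(l) must end up as a reactant): +32.1 kcal
equation 2 as written (C2H4Cl2(l) already on the product side): -39.9 kcal
equation 3 as written (CH3Cl(g) already on the product side): -19.6 kcal
equation 4 reversed (C2H6(g) must end up as a reactant): +20.2 kcal
delta H = (+32.1) + (-39.9) + (-19.6) + (+20.2) = -7.2 kcal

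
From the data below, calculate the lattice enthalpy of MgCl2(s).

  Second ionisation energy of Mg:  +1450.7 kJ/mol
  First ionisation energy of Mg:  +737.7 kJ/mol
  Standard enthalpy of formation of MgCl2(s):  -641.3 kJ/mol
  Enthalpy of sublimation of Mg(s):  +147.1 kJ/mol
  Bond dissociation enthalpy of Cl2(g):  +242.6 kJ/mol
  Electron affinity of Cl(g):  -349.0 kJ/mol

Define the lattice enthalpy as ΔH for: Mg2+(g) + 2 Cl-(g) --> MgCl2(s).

ΔHf° = 1·ΔHsub + 1·(ΣIE) + 1·D(Cl2) + 2·EA + U
-641.3 = 1·(+147.1) + 1·(+2188.4) + 1·(+242.6) + 2·(-349.0) + U
U = -641.3 − (+1880.1) = -2521.4 kJ/mol

U = -2521.4 kJ/mol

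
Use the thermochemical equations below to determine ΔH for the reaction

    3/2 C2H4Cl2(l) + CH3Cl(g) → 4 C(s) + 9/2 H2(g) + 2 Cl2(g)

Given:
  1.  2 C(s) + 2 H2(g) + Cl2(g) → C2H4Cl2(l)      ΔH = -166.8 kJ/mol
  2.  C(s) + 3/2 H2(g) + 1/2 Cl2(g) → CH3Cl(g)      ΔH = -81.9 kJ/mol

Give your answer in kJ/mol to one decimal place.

ΔH = 332.1 kJ/mol

eq. 1 reversed and × 3/2: (-3/2)·(-166.8) = +250.2 kJ/mol
eq. 2 reversed: +81.9 kJ/mol
ΔH = (-3/2)·(-166.8) + (-1)·(-81.9) = 332.1 kJ/mol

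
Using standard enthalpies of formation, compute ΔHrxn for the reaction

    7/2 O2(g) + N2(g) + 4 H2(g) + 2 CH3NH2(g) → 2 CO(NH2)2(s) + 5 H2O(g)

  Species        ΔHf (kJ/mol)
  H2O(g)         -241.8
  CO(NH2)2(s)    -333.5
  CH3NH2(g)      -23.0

ΔHrxn = -1830.0 kJ/mol

Products: 2·(-333.5) + 5·(-241.8) = -1876.0
Reactants: 7/2·(+0.0) + 1·(+0.0) + 4·(+0.0) + 2·(-23.0) = -46.0
ΔHrxn = (-1876.0) − (-46.0) = -1830.0 kJ/mol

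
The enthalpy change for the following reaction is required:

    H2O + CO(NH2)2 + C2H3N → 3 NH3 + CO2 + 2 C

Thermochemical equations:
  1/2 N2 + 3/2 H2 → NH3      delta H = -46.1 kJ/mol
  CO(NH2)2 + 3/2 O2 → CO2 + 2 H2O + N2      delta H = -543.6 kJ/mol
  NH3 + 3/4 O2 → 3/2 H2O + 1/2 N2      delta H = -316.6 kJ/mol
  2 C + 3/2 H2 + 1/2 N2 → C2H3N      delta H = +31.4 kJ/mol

delta H = 12.1 kJ/mol

equation 1 as written: -46.1 kJ/mol
equation 2 as written: -543.6 kJ/mol
equation 3 reversed and × 2: (-2)·(-316.6) = +633.2 kJ/mol
equation 4 reversed: -31.4 kJ/mol
Summing the manipulated equations, delta H = (1)·(-46.1) + (1)·(-543.6) + (-2)·(-316.6) + (-1)·(+31.4) = 12.1 kJ/mol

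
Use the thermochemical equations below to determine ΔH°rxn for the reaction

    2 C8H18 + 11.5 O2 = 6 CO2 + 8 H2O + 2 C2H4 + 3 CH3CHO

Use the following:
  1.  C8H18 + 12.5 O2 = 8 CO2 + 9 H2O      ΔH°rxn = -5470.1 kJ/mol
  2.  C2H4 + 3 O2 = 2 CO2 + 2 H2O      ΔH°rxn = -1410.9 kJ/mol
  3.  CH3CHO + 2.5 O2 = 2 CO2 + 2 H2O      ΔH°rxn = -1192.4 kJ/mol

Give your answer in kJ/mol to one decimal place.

eq. 1 × 2: (2)·(-5470.1) = -10940.2 kJ/mol
eq. 2 reversed and × 2: (-2)·(-1410.9) = +2821.8 kJ/mol
eq. 3 reversed and × 3: (-3)·(-1192.4) = +3577.2 kJ/mol
ΔH°rxn = (2)·(-5470.1) + (-2)·(-1410.9) + (-3)·(-1192.4) = -4541.2 kJ/mol

ΔH°rxn = -4541.2 kJ/mol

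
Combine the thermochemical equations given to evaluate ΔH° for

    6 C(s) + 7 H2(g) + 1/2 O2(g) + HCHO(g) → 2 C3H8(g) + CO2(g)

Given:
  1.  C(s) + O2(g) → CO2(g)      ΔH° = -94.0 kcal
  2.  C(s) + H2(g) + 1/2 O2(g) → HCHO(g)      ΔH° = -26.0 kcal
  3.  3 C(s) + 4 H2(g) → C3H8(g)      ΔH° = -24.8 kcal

ΔH° = -117.6 kcal

eq. 1 as written: -94.0 kcal
eq. 2 reversed: +26.0 kcal
eq. 3 × 2: (2)·(-24.8) = -49.6 kcal
Since enthalpy is a state function, ΔH° = (-94.0) + (+26.0) + (-49.6) = -117.6 kcal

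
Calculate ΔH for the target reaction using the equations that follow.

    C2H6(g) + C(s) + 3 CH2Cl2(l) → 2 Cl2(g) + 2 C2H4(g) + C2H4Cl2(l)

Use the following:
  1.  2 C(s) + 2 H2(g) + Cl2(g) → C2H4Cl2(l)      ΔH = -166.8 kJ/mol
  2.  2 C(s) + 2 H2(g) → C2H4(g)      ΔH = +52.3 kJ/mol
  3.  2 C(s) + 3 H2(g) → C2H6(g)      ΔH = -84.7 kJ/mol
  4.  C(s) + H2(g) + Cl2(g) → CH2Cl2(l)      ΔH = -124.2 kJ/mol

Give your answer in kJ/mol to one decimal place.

eq. 1 as written (C2H4Cl2(l) already on the product side): -166.8 kJ/mol
eq. 2 × 2 (×2 to match 2 C2H4(g) in the target): (2)·(+52.3) = +104.6 kJ/mol
eq. 3 reversed (reverse to put C2H6(g) on the reactant side): +84.7 kJ/mol
eq. 4 reversed and × 3 (CH2Cl2(l) must end up as a reactant; ×3 to match 3 CH2Cl2(l) in the target): (-3)·(-124.2) = +372.6 kJ/mol
Summing the manipulated equations, ΔH = (1)·(-166.8) + (2)·(+52.3) + (-1)·(-84.7) + (-3)·(-124.2) = 395.1 kJ/mol

ΔH = 395.1 kJ/mol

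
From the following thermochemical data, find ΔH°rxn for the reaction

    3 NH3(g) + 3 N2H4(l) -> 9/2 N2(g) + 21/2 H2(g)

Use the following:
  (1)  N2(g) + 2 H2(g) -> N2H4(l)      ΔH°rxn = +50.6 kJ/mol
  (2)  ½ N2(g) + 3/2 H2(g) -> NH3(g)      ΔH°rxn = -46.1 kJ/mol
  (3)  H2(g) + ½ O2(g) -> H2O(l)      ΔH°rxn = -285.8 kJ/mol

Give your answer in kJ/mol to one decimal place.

ΔH°rxn = -13.5 kJ/mol

(1) reversed and × 3 (reverse to put N2H4(l) on the reactant side; ×3 to match 3 N2H4(l) in the target): (-3)·(+50.6) = -151.8 kJ/mol
(2) reversed and × 3 (NH3(g) must end up as a reactant; scale by 3 for the 3 NH3(g)): (-3)·(-46.1) = +138.3 kJ/mol
(3): not needed (H2O(l) appears nowhere else).
Since enthalpy is a state function, ΔH°rxn = (-151.8) + (+138.3) = -13.5 kJ/mol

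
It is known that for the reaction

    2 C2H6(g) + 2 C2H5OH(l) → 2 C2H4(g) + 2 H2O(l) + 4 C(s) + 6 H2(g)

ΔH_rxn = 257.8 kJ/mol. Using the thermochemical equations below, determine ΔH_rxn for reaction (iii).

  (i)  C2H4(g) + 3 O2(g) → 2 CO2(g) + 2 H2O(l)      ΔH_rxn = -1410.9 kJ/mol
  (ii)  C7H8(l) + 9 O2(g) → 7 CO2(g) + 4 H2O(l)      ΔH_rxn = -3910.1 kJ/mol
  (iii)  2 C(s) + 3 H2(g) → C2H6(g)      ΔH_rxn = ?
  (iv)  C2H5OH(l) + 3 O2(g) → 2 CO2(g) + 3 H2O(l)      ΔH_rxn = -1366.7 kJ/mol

ΔH_rxn = -84.7 kJ/mol

(i) reversed and × 2: (-2)·(-1410.9) = +2821.8 kJ/mol
(ii): not needed.
(iii) reversed and × 2: contributes −2·x
(iv) × 2: (2)·(-1366.7) = -2733.4 kJ/mol
+257.8 = (+2821.8) + (-2733.4) − 2·x
x = (+257.8 − (+88.4)) / (-2) = -84.7 kJ/mol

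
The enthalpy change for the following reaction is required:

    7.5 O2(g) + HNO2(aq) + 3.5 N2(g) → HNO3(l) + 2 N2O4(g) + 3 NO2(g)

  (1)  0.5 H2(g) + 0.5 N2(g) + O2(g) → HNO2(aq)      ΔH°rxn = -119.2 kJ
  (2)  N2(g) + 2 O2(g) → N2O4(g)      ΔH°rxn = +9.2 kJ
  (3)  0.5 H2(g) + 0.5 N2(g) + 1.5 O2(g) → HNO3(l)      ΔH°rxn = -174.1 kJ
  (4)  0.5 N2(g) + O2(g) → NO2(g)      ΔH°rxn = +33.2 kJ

(1) reversed (reverse to put HNO2(aq) on the reactant side): +119.2 kJ
(2) × 2 (scale by 2 for the 2 N2O4(g)): (2)·(+9.2) = +18.4 kJ
(3) as written (HNO3(l) already on the product side): -174.1 kJ
(4) × 3 (scale by 3 for the 3 NO2(g)): (3)·(+33.2) = +99.6 kJ
Summing the manipulated equations, ΔH°rxn = (+119.2) + (+18.4) + (-174.1) + (+99.6) = 63.1 kJ

ΔH°rxn = 63.1 kJ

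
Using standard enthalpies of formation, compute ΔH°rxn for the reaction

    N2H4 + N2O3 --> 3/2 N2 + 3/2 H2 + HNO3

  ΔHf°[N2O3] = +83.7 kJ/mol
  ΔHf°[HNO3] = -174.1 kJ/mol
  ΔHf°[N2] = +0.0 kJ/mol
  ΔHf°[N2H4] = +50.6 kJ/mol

ΔH°rxn = -308.4 kJ/mol

Products: 3/2·(+0.0) + 3/2·(+0.0) + 1·(-174.1) = -174.1
Reactants: 1·(+50.6) + 1·(+83.7) = +134.3
ΔH°rxn = (-174.1) − (+134.3) = -308.4 kJ/mol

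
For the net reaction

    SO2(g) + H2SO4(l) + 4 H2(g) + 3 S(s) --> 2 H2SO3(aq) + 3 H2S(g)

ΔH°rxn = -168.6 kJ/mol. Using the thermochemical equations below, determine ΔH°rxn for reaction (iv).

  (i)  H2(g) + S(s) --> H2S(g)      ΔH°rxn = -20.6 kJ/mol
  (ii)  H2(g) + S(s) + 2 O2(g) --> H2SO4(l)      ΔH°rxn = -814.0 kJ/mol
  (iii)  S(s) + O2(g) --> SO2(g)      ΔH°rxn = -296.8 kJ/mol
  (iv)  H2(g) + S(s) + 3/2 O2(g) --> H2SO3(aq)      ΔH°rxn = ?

ΔH°rxn = -608.8 kJ/mol

(i) × 3: (3)·(-20.6) = -61.8 kJ/mol
(ii) reversed: +814.0 kJ/mol
(iii) reversed: +296.8 kJ/mol
(iv) × 2: contributes 2·x
-168.6 = (-61.8) + (+814.0) + (+296.8) + 2·x
x = (-168.6 − (+1049.0)) / (2) = -608.8 kJ/mol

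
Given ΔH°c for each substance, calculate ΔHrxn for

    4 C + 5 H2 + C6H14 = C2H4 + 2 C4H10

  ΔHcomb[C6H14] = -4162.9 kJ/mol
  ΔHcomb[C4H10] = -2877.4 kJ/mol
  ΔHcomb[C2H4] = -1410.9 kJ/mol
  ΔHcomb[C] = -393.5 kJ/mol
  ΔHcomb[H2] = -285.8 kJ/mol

With combustion enthalpies, reactants minus products:
= [4·(-393.5) + 5·(-285.8) + 1·(-4162.9)] − [1·(-1410.9) + 2·(-2877.4)]
= -0.2 kJ/mol

ΔHrxn = -0.2 kJ/mol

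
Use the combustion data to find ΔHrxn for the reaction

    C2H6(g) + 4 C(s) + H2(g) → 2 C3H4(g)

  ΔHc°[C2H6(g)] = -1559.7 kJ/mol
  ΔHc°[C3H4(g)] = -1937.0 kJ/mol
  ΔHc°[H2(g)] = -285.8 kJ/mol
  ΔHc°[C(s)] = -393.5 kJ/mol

With combustion enthalpies, reactants minus products:
= [1·(-1559.7) + 4·(-393.5) + 1·(-285.8)] − [2·(-1937.0)]
= 454.5 kJ/mol

ΔHrxn = 454.5 kJ/mol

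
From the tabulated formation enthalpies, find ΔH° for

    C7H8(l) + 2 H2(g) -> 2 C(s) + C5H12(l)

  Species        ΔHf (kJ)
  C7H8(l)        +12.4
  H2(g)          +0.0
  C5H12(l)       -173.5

ΔH° = -185.9 kJ

ΔH°rxn = Σ nΔHf°(products) − Σ nΔHf°(reactants).
Products: 2·(+0.0) + 1·(-173.5) = -173.5
Reactants: 1·(+12.4) + 2·(+0.0) = +12.4
ΔH° = (-173.5) − (+12.4) = -185.9 kJ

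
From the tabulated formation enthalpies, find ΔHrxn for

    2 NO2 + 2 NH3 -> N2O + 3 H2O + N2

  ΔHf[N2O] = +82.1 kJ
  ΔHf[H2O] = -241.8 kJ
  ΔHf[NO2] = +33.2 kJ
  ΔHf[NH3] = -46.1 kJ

ΔHrxn = -617.5 kJ

Products: 1·(+82.1) + 3·(-241.8) + 1·(+0.0) = -643.3
Reactants: 2·(+33.2) + 2·(-46.1) = -25.8
ΔHrxn = (-643.3) − (-25.8) = -617.5 kJ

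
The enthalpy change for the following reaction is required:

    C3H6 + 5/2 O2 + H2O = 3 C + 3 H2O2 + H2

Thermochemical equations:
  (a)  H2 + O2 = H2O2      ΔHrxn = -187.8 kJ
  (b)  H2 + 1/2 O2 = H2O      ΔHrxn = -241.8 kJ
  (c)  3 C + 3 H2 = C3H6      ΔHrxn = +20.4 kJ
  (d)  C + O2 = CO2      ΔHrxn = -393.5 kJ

(a) × 3: (3)·(-187.8) = -563.4 kJ
(b) reversed: +241.8 kJ
(c) reversed: -20.4 kJ
(d): not needed.
ΔHrxn = (-563.4) + (+241.8) + (-20.4) = -342.0 kJ

ΔHrxn = -342.0 kJ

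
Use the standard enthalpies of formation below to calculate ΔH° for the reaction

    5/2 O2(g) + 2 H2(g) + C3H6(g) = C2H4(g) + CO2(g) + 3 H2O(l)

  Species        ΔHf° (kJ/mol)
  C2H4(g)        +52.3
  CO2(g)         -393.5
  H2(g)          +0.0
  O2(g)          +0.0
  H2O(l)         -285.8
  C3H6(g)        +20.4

ΔH° = -1219.0 kJ/mol

Products: 1·(+52.3) + 1·(-393.5) + 3·(-285.8) = -1198.6
Reactants: 5/2·(+0.0) + 2·(+0.0) + 1·(+20.4) = +20.4
ΔH° = (-1198.6) − (+20.4) = -1219.0 kJ/mol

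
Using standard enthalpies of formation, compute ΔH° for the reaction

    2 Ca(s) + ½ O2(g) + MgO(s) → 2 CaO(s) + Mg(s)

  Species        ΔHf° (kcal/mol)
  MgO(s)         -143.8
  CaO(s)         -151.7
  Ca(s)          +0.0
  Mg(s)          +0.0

ΔH° = -159.6 kcal/mol

Products: 2·(-151.7) + 1·(+0.0) = -303.4
Reactants: 2·(+0.0) + 1/2·(+0.0) + 1·(-143.8) = -143.8
ΔH° = (-303.4) − (-143.8) = -159.6 kcal/mol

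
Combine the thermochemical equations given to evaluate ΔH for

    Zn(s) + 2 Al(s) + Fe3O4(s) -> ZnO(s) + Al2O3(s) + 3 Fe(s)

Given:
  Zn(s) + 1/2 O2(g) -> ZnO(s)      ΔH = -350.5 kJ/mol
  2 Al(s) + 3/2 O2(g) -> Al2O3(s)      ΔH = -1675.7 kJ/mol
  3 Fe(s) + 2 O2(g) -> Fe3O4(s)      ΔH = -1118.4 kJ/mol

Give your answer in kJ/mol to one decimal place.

equation 1 as written: -350.5 kJ/mol
equation 2 as written: -1675.7 kJ/mol
equation 3 reversed: +1118.4 kJ/mol
By Hess's law, ΔH = (-350.5) + (-1675.7) + (+1118.4) = -907.8 kJ/mol

ΔH = -907.8 kJ/mol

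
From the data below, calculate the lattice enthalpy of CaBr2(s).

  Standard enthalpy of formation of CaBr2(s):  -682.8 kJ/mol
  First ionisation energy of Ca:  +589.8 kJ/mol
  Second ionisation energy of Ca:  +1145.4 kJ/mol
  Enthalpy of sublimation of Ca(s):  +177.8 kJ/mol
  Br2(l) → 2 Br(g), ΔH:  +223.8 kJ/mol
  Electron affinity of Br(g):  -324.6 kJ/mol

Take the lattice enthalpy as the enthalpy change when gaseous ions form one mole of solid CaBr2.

ΔHf° = 1·ΔHsub + 1·(ΣIE) + 1·D(Br2) + 2·EA + U
-682.8 = 1·(+177.8) + 1·(+1735.2) + 1·(+223.8) + 2·(-324.6) + U
U = -682.8 − (+1487.6) = -2170.4 kJ/mol

U = -2170.4 kJ/mol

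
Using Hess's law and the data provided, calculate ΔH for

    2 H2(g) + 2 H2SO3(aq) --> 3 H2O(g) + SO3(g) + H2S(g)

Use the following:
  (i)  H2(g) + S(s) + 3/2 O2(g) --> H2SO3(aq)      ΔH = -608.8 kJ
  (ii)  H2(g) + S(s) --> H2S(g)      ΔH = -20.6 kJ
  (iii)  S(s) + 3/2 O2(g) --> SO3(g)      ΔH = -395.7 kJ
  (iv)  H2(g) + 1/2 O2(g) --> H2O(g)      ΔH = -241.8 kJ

ΔH = 75.9 kJ

(i) reversed and × 2 (H2SO3(aq) must end up as a reactant; ×2 to match 2 H2SO3(aq) in the target): (-2)·(-608.8) = +1217.6 kJ
(ii) as written (H2S(g) already on the product side): -20.6 kJ
(iii) as written (SO3(g) already on the product side): -395.7 kJ
(iv) × 3 (scale by 3 for the 3 H2O(g)): (3)·(-241.8) = -725.4 kJ
ΔH = (+1217.6) + (-20.6) + (-395.7) + (-725.4) = 75.9 kJ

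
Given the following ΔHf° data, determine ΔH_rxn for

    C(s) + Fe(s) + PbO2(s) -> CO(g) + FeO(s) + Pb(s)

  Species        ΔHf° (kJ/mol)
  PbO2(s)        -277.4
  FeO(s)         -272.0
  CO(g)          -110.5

Products: 1·(-110.5) + 1·(-272.0) + 1·(+0.0) = -382.5
Reactants: 1·(+0.0) + 1·(+0.0) + 1·(-277.4) = -277.4
ΔH_rxn = (-382.5) − (-277.4) = -105.1 kJ/mol

ΔH_rxn = -105.1 kJ/mol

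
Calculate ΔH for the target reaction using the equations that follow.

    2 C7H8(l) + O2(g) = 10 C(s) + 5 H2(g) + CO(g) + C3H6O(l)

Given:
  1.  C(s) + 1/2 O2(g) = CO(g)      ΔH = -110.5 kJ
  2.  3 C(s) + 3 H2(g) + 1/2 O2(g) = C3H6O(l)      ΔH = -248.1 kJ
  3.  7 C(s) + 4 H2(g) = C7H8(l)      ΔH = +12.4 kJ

ΔH = -383.4 kJ

eq. 1 as written: -110.5 kJ
eq. 2 as written: -248.1 kJ
eq. 3 reversed and × 2: (-2)·(+12.4) = -24.8 kJ
Summing the manipulated equations, ΔH = (-110.5) + (-248.1) + (-24.8) = -383.4 kJ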